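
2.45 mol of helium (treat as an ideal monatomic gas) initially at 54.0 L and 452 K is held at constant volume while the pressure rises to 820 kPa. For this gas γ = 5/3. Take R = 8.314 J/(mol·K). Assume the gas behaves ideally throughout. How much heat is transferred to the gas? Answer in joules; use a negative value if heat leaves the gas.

52600 J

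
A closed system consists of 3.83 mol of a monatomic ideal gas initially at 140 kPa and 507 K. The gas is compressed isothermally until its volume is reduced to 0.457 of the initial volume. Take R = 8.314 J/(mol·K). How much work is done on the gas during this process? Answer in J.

V₁ = nRT₁/P₁ = 3.83×8.314×507/140 = 115 L.
Isothermal: T stays 507 K; PV = const ⇒ V₂ = 52.7 L, P₂ = 306 kPa.
W = nRT ln(V₂/V₁) = 3.83×8.314×507×ln(0.457) = -12600 J.
Work done on the gas = −W_by = 12600 J.

12600 J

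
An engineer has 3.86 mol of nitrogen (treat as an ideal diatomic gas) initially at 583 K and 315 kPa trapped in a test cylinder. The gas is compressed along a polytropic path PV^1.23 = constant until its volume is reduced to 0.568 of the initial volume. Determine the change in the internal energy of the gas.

V₁ = nRT₁/P₁ = 3.86×8.314×583/315 = 59.4 L.
Polytropic n=1.23: T₂ = T₁(V₁/V₂)^(n−1) = 583×(1.76)^0.23 = 664 K; P₂ = P₁(V₁/V₂)^n = 632 kPa.
For an ideal gas ΔU = nCvΔT with Cv = (5/2)R = 20.8 J/(mol·K).
ΔU = 3.86×20.8×(664−583) = 6500 J.

6500 J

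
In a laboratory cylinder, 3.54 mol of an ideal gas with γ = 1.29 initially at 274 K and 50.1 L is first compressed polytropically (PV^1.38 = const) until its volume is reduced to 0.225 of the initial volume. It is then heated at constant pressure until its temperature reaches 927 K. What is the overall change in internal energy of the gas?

P₁ = nRT₁/V₁ = 3.54×8.314×274/50.1 = 161 kPa.
Step 1 — Polytropic n=1.38: T₂ = T₁(V₁/V₂)^(n−1) = 274×(4.44)^0.38 = 483 K; P₂ = P₁(V₁/V₂)^n = 1260 kPa.
W = (P₁V₁−P₂V₂)/(n−1) = (161×50.1−1260×11.3)/0.38 = -16200 J.
ΔU = nCvΔT = 3.54×28.7×(483−274) = 21200 J.
Q = ΔU + W = 5020 J.
State after step 1: P = 1260 kPa, V = 11.3 L, T = 483 K.
Step 2 — Isobaric: P stays 1260 kPa; V/T = const ⇒ T₂ = 927 K, V₂ = 21.6 L.
W = PΔV = 1260×(21.6−11.3) kPa·L = 13100 J.
ΔU = nCvΔT = 3.54×28.7×(927−483) = 45100 J.
Q = ΔU + W = nCpΔT = 58100 J.
Net over both steps: W = -3120 J, Q = 63200 J, ΔU = 66300 J.

66300 J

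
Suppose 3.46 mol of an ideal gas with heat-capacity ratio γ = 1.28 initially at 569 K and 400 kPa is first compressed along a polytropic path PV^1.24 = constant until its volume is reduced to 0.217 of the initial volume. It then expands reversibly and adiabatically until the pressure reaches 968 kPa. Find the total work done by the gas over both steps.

-13500 J

V₁ = nRT₁/P₁ = 3.46×8.314×569/400 = 40.9 L.
Step 1 — Polytropic n=1.24: T₂ = T₁(V₁/V₂)^(n−1) = 569×(4.61)^0.24 = 821 K; P₂ = P₁(V₁/V₂)^n = 2660 kPa.
W = (P₁V₁−P₂V₂)/(n−1) = (400×40.9−2660×8.88)/0.24 = -30200 J.
ΔU = nCvΔT = 3.46×29.7×(821−569) = 25900 J.
Q = ΔU + W = -4320 J.
State after step 1: P = 2660 kPa, V = 8.88 L, T = 821 K.
Step 2 — Adiabatic: T₂/T₁ = (P₂/P₁)^((γ−1)/γ) ⇒ T₂ = 821×(0.364)^0.219 = 658 K; V₂ = 19.6 L.
ΔU = nCvΔT = 3.46×29.7×(658−821) = -16700 J.
Q = 0 for an adiabatic process, so W = −ΔU = 16700 J.
Net over both steps: W = -13500 J, Q = -4320 J, ΔU = 9160 J.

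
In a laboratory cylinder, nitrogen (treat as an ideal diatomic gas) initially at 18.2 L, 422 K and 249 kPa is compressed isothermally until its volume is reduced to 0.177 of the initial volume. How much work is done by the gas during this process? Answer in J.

-7850 J

n = P₁V₁/(RT₁) = 249×18.2/(8.314×422) = 1.29 mol.
Isothermal: T stays 422 K; PV = const ⇒ V₂ = 3.22 L, P₂ = 1410 kPa.
W = nRT ln(V₂/V₁) = 1.29×8.314×422×ln(0.177) = -7850 J.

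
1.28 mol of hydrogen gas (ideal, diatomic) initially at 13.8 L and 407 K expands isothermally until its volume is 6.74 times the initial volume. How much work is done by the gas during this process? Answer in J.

8260 J

P₁ = nRT₁/V₁ = 1.28×8.314×407/13.8 = 314 kPa.
Isothermal: T stays 407 K; PV = const ⇒ V₂ = 93.0 L, P₂ = 46.6 kPa.
W = nRT ln(V₂/V₁) = 1.28×8.314×407×ln(6.74) = 8260 J.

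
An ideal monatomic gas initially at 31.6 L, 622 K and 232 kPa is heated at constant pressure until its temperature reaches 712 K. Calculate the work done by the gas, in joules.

n = P₁V₁/(RT₁) = 232×31.6/(8.314×622) = 1.42 mol.
Isobaric: P stays 232 kPa; V/T = const ⇒ T₂ = 712 K, V₂ = 36.2 L.
W = PΔV = 232×(36.2−31.6) kPa·L = 1060 J.

1060 J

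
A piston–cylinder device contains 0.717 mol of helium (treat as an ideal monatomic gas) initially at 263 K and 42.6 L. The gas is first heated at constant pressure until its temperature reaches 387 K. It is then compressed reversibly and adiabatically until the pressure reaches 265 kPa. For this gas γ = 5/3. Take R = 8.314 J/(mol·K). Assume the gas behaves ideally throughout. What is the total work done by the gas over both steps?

-3420 J

P₁ = nRT₁/V₁ = 0.717×8.314×263/42.6 = 36.8 kPa.
Step 1 — Isobaric: P stays 36.8 kPa; V/T = const ⇒ T₂ = 387 K, V₂ = 62.7 L.
W = PΔV = 36.8×(62.7−42.6) kPa·L = 739 J.
ΔU = nCvΔT = 0.717×12.5×(387−263) = 1110 J.
Q = ΔU + W = nCpΔT = 1850 J.
State after step 1: P = 36.8 kPa, V = 62.7 L, T = 387 K.
Step 2 — Adiabatic: T₂/T₁ = (P₂/P₁)^((γ−1)/γ) ⇒ T₂ = 387×(7.20)^0.400 = 852 K; V₂ = 19.2 L.
ΔU = nCvΔT = 0.717×12.5×(852−387) = 4160 J.
Q = 0 for an adiabatic process, so W = −ΔU = -4160 J.
Net over both steps: W = -3420 J, Q = 1850 J, ΔU = 5270 J.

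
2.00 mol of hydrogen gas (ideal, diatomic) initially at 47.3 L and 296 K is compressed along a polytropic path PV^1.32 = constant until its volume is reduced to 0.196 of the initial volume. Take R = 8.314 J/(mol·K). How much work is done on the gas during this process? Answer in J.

P₁ = nRT₁/V₁ = 2.00×8.314×296/47.3 = 104 kPa.
Polytropic n=1.32: T₂ = T₁(V₁/V₂)^(n−1) = 296×(5.10)^0.32 = 499 K; P₂ = P₁(V₁/V₂)^n = 894 kPa.
W = (P₁V₁−P₂V₂)/(n−1) = (104×47.3−894×9.27)/0.32 = -10500 J.
Work done on the gas = −W_by = 10500 J.

10500 J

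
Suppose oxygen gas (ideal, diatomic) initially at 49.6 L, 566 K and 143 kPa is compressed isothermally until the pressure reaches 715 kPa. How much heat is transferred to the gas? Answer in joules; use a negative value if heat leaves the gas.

n = P₁V₁/(RT₁) = 143×49.6/(8.314×566) = 1.51 mol.
Isothermal: T stays 566 K; PV = const ⇒ V₂ = 9.92 L, P₂ = 715 kPa.
ΔU = 0 (ideal gas, T constant).
W = nRT ln(V₂/V₁) = 1.51×8.314×566×ln(0.200) = -11400 J.
Q = ΔU + W = -11400 J.

-11400 J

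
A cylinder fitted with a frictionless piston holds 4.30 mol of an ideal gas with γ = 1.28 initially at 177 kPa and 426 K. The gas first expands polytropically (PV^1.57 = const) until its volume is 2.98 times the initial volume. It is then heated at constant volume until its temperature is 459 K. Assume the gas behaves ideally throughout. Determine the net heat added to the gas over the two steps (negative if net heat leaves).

V₁ = nRT₁/P₁ = 4.30×8.314×426/177 = 86.0 L.
Step 1 — Polytropic n=1.57: T₂ = T₁(V₁/V₂)^(n−1) = 426×(0.336)^0.57 = 229 K; P₂ = P₁(V₁/V₂)^n = 31.9 kPa.
W = (P₁V₁−P₂V₂)/(n−1) = (177×86.0−31.9×256)/0.57 = 12400 J.
ΔU = nCvΔT = 4.30×29.7×(229−426) = -25200 J.
Q = ΔU + W = -12800 J.
State after step 1: P = 31.9 kPa, V = 256 L, T = 229 K.
Step 2 — Isochoric: V stays 256 L; P/T = const ⇒ T₂ = 459 K, P₂ = 64.0 kPa.
W = 0 (no volume change).
ΔU = nCvΔT = 4.30×29.7×(459−229) = 29400 J.
Q = ΔU = 29400 J.
Net over both steps: W = 12400 J, Q = 16600 J, ΔU = 4210 J.

16600 J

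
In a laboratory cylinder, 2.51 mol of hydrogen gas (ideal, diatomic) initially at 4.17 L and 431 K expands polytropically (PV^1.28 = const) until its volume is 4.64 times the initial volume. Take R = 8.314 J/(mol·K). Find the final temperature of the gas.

P₁ = nRT₁/V₁ = 2.51×8.314×431/4.17 = 2160 kPa.
Polytropic n=1.28: T₂ = T₁(V₁/V₂)^(n−1) = 431×(0.216)^0.28 = 280 K; P₂ = P₁(V₁/V₂)^n = 302 kPa.

280 K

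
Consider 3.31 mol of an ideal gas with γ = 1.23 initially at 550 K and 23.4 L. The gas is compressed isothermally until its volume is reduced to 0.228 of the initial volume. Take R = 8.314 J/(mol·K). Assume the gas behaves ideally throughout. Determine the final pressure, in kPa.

2840 kPa

P₁ = nRT₁/V₁ = 3.31×8.314×550/23.4 = 647 kPa.
Isothermal: T stays 550 K; PV = const ⇒ V₂ = 5.34 L, P₂ = 2840 kPa.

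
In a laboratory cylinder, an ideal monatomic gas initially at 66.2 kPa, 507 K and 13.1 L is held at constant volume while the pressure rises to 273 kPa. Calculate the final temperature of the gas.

2090 K

Isochoric: V stays 13.1 L; P/T = const ⇒ T₂ = 2090 K, P₂ = 273 kPa.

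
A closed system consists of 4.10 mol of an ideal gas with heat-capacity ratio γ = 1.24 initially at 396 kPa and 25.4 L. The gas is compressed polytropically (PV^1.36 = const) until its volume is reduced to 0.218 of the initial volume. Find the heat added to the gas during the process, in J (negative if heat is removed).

10200 J

T₁ = P₁V₁/(nR) = 396×25.4/(4.10×8.314) = 295 K.
Polytropic n=1.36: T₂ = T₁(V₁/V₂)^(n−1) = 295×(4.59)^0.36 = 511 K; P₂ = P₁(V₁/V₂)^n = 3140 kPa.
W = (P₁V₁−P₂V₂)/(n−1) = (396×25.4−3140×5.54)/0.36 = -20400 J.
ΔU = nCvΔT = 4.10×34.6×(511−295) = 30600 J.
Q = ΔU + W = 10200 J.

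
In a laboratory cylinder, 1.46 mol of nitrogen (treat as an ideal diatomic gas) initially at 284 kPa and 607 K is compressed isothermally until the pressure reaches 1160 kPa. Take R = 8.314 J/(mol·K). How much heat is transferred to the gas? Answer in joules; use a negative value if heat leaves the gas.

V₁ = nRT₁/P₁ = 1.46×8.314×607/284 = 25.9 L.
Isothermal: T stays 607 K; PV = const ⇒ V₂ = 6.35 L, P₂ = 1160 kPa.
ΔU = 0 (ideal gas, T constant).
W = nRT ln(V₂/V₁) = 1.46×8.314×607×ln(0.245) = -10400 J.
Q = ΔU + W = -10400 J.

-10400 J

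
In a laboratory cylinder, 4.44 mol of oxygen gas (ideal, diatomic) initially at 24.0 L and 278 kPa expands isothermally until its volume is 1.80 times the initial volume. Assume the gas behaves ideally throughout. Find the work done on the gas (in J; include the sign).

-3920 J

T₁ = P₁V₁/(nR) = 278×24.0/(4.44×8.314) = 181 K.
Isothermal: T stays 181 K; PV = const ⇒ V₂ = 43.2 L, P₂ = 154 kPa.
W = nRT ln(V₂/V₁) = 4.44×8.314×181×ln(1.80) = 3920 J.
Work done on the gas = −W_by = -3920 J.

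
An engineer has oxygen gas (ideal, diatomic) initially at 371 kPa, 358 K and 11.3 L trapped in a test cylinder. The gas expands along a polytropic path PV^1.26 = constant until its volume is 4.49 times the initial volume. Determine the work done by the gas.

n = P₁V₁/(RT₁) = 371×11.3/(8.314×358) = 1.41 mol.
Polytropic n=1.26: T₂ = T₁(V₁/V₂)^(n−1) = 358×(0.223)^0.26 = 242 K; P₂ = P₁(V₁/V₂)^n = 55.9 kPa.
W = (P₁V₁−P₂V₂)/(n−1) = (371×11.3−55.9×50.7)/0.26 = 5210 J.

5210 J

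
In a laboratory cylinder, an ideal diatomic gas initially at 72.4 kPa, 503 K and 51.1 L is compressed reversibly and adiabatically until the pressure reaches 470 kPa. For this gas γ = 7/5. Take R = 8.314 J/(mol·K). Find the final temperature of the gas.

858 K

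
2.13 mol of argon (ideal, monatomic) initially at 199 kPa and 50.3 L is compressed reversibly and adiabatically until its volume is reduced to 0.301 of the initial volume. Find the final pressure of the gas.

1470 kPa

T₁ = P₁V₁/(nR) = 199×50.3/(2.13×8.314) = 565 K.
Adiabatic: TV^(γ−1) = const ⇒ T₂ = 565×(3.32)^0.667 = 1260 K; PV^γ = const ⇒ P₂ = 1470 kPa.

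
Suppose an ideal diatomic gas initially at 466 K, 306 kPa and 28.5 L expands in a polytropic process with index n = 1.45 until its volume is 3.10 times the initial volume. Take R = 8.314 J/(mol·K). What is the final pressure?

59.3 kPa

Polytropic n=1.45: T₂ = T₁(V₁/V₂)^(n−1) = 466×(0.323)^0.45 = 280 K; P₂ = P₁(V₁/V₂)^n = 59.3 kPa.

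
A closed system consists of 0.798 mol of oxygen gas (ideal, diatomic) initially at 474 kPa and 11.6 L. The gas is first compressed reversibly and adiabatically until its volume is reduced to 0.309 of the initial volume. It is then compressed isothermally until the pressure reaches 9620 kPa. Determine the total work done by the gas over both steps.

T₁ = P₁V₁/(nR) = 474×11.6/(0.798×8.314) = 829 K.
Step 1 — Adiabatic: TV^(γ−1) = const ⇒ T₂ = 829×(3.24)^0.400 = 1330 K; PV^γ = const ⇒ P₂ = 2450 kPa.
ΔU = nCvΔT = 0.798×20.8×(1330−829) = 8240 J.
Q = 0 for an adiabatic process, so W = −ΔU = -8240 J.
State after step 1: P = 2450 kPa, V = 3.58 L, T = 1330 K.
Step 2 — Isothermal: T stays 1330 K; PV = const ⇒ V₂ = 0.914 L, P₂ = 9620 kPa.
ΔU = 0 (ideal gas, T constant).
W = nRT ln(V₂/V₁) = 0.798×8.314×1330×ln(0.255) = -12000 J.
Q = ΔU + W = -12000 J.
Net over both steps: W = -20300 J, Q = -12000 J, ΔU = 8240 J.

-20300 J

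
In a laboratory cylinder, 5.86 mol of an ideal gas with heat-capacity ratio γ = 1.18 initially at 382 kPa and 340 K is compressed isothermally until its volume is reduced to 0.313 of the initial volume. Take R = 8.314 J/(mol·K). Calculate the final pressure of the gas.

1220 kPa

V₁ = nRT₁/P₁ = 5.86×8.314×340/382 = 43.4 L.
Isothermal: T stays 340 K; PV = const ⇒ V₂ = 13.6 L, P₂ = 1220 kPa.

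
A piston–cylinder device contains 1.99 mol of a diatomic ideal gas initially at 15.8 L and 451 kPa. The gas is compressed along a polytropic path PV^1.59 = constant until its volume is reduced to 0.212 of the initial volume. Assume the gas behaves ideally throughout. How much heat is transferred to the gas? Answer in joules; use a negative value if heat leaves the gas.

8590 J

T₁ = P₁V₁/(nR) = 451×15.8/(1.99×8.314) = 431 K.
Polytropic n=1.59: T₂ = T₁(V₁/V₂)^(n−1) = 431×(4.72)^0.59 = 1080 K; P₂ = P₁(V₁/V₂)^n = 5310 kPa.
W = (P₁V₁−P₂V₂)/(n−1) = (451×15.8−5310×3.35)/0.59 = -18100 J.
ΔU = nCvΔT = 1.99×20.8×(1080−431) = 26700 J.
Q = ΔU + W = 8590 J.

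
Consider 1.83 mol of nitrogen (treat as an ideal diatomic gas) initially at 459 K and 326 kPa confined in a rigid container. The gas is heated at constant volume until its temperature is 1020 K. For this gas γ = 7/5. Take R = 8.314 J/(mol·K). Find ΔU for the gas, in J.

V₁ = nRT₁/P₁ = 1.83×8.314×459/326 = 21.4 L.
Isochoric: V stays 21.4 L; P/T = const ⇒ T₂ = 1020 K, P₂ = 724 kPa.
For an ideal gas ΔU = nCvΔT with Cv = (5/2)R = 20.8 J/(mol·K).
ΔU = 1.83×20.8×(1020−459) = 21300 J.

21300 J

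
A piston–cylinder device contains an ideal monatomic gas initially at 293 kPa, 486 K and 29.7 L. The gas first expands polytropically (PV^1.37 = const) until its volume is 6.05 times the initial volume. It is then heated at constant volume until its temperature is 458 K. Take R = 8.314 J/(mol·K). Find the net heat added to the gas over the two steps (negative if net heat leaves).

n = P₁V₁/(RT₁) = 293×29.7/(8.314×486) = 2.15 mol.
Step 1 — Polytropic n=1.37: T₂ = T₁(V₁/V₂)^(n−1) = 486×(0.165)^0.37 = 250 K; P₂ = P₁(V₁/V₂)^n = 24.9 kPa.
W = (P₁V₁−P₂V₂)/(n−1) = (293×29.7−24.9×180)/0.37 = 11400 J.
ΔU = nCvΔT = 2.15×12.5×(250−486) = -6350 J.
Q = ΔU + W = 5090 J.
State after step 1: P = 24.9 kPa, V = 180 L, T = 250 K.
Step 2 — Isochoric: V stays 180 L; P/T = const ⇒ T₂ = 458 K, P₂ = 45.6 kPa.
W = 0 (no volume change).
ΔU = nCvΔT = 2.15×12.5×(458−250) = 5600 J.
Q = ΔU = 5600 J.
Net over both steps: W = 11400 J, Q = 10700 J, ΔU = -752 J.

10700 J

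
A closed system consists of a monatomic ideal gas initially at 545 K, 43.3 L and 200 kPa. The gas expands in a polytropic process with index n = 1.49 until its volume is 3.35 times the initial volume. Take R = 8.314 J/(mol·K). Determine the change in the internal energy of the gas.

-5810 J

n = P₁V₁/(RT₁) = 200×43.3/(8.314×545) = 1.91 mol.
Polytropic n=1.49: T₂ = T₁(V₁/V₂)^(n−1) = 545×(0.299)^0.49 = 301 K; P₂ = P₁(V₁/V₂)^n = 33.0 kPa.
For an ideal gas ΔU = nCvΔT with Cv = (3/2)R = 12.5 J/(mol·K).
ΔU = 1.91×12.5×(301−545) = -5810 J.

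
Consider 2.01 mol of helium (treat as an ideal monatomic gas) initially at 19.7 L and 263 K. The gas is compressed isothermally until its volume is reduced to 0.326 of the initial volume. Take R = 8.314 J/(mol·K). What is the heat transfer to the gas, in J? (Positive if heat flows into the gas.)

P₁ = nRT₁/V₁ = 2.01×8.314×263/19.7 = 223 kPa.
Isothermal: T stays 263 K; PV = const ⇒ V₂ = 6.42 L, P₂ = 684 kPa.
ΔU = 0 (ideal gas, T constant).
W = nRT ln(V₂/V₁) = 2.01×8.314×263×ln(0.326) = -4930 J.
Q = ΔU + W = -4930 J.

-4930 J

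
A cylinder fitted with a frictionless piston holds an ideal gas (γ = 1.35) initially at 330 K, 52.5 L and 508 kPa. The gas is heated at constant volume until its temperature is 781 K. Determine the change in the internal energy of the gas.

104000 J

n = P₁V₁/(RT₁) = 508×52.5/(8.314×330) = 9.72 mol.
Isochoric: V stays 52.5 L; P/T = const ⇒ T₂ = 781 K, P₂ = 1200 kPa.
For an ideal gas ΔU = nCvΔT with Cv = R/(γ−1) = 23.8 J/(mol·K).
ΔU = 9.72×23.8×(781−330) = 104000 J.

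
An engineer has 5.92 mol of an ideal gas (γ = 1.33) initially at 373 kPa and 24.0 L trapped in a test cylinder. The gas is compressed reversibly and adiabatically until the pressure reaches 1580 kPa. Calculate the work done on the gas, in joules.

T₁ = P₁V₁/(nR) = 373×24.0/(5.92×8.314) = 182 K.
Adiabatic: T₂/T₁ = (P₂/P₁)^((γ−1)/γ) ⇒ T₂ = 182×(4.24)^0.248 = 260 K; V₂ = 8.11 L.
ΔU = nCvΔT = 5.92×25.2×(260−182) = 11700 J.
Q = 0 for an adiabatic process, so W = −ΔU = -11700 J.
Work done on the gas = −W_by = 11700 J.

11700 J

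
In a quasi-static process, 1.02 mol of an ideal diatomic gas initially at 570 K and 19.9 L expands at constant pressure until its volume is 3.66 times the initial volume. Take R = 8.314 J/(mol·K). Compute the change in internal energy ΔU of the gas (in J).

32100 J

P₁ = nRT₁/V₁ = 1.02×8.314×570/19.9 = 243 kPa.
Isobaric: P stays 243 kPa; V/T = const ⇒ T₂ = 2090 K, V₂ = 72.8 L.
For an ideal gas ΔU = nCvΔT with Cv = (5/2)R = 20.8 J/(mol·K).
ΔU = 1.02×20.8×(2090−570) = 32100 J.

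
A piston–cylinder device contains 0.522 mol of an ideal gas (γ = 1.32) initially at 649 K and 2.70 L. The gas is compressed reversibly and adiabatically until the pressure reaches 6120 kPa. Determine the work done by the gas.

-4710 J

P₁ = nRT₁/V₁ = 0.522×8.314×649/2.70 = 1040 kPa.
Adiabatic: T₂/T₁ = (P₂/P₁)^((γ−1)/γ) ⇒ T₂ = 649×(5.87)^0.242 = 997 K; V₂ = 0.707 L.
ΔU = nCvΔT = 0.522×26.0×(997−649) = 4710 J.
Q = 0 for an adiabatic process, so W = −ΔU = -4710 J.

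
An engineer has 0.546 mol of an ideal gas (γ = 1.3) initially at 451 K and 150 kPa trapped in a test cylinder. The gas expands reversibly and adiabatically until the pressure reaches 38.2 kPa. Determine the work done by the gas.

1850 J

V₁ = nRT₁/P₁ = 0.546×8.314×451/150 = 13.6 L.
Adiabatic: T₂/T₁ = (P₂/P₁)^((γ−1)/γ) ⇒ T₂ = 451×(0.255)^0.231 = 329 K; V₂ = 39.1 L.
ΔU = nCvΔT = 0.546×27.7×(329−451) = -1850 J.
Q = 0 for an adiabatic process, so W = −ΔU = 1850 J.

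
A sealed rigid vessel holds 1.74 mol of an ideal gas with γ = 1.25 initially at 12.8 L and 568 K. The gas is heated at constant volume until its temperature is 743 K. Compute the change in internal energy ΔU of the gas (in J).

10100 J

P₁ = nRT₁/V₁ = 1.74×8.314×568/12.8 = 642 kPa.
Isochoric: V stays 12.8 L; P/T = const ⇒ T₂ = 743 K, P₂ = 840 kPa.
For an ideal gas ΔU = nCvΔT with Cv = R/(γ−1) = 33.3 J/(mol·K).
ΔU = 1.74×33.3×(743−568) = 10100 J.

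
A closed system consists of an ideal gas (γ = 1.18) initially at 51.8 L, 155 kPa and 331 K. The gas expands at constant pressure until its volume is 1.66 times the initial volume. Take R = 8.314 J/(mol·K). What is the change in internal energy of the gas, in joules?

29400 J

n = P₁V₁/(RT₁) = 155×51.8/(8.314×331) = 2.92 mol.
Isobaric: P stays 155 kPa; V/T = const ⇒ T₂ = 549 K, V₂ = 86.0 L.
For an ideal gas ΔU = nCvΔT with Cv = R/(γ−1) = 46.2 J/(mol·K).
ΔU = 2.92×46.2×(549−331) = 29400 J.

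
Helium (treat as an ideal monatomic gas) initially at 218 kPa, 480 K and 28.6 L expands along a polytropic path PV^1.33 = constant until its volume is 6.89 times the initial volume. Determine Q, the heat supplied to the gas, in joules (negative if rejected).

4490 J

n = P₁V₁/(RT₁) = 218×28.6/(8.314×480) = 1.56 mol.
Polytropic n=1.33: T₂ = T₁(V₁/V₂)^(n−1) = 480×(0.145)^0.33 = 254 K; P₂ = P₁(V₁/V₂)^n = 16.7 kPa.
W = (P₁V₁−P₂V₂)/(n−1) = (218×28.6−16.7×197)/0.33 = 8900 J.
ΔU = nCvΔT = 1.56×12.5×(254−480) = -4410 J.
Q = ΔU + W = 4490 J.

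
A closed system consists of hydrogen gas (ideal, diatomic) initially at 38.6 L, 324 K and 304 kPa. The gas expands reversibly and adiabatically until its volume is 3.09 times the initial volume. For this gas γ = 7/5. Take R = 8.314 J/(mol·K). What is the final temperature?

206 K

Adiabatic: TV^(γ−1) = const ⇒ T₂ = 324×(0.324)^0.400 = 206 K; PV^γ = const ⇒ P₂ = 62.7 kPa.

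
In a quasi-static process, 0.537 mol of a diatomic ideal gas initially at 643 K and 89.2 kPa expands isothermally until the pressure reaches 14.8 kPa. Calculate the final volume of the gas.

194 L

V₁ = nRT₁/P₁ = 0.537×8.314×643/89.2 = 32.2 L.
Isothermal: T stays 643 K; PV = const ⇒ V₂ = 194 L, P₂ = 14.8 kPa.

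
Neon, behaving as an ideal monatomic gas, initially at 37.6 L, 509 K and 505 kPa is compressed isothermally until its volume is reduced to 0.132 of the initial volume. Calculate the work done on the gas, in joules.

38400 J

n = P₁V₁/(RT₁) = 505×37.6/(8.314×509) = 4.49 mol.
Isothermal: T stays 509 K; PV = const ⇒ V₂ = 4.96 L, P₂ = 3830 kPa.
W = nRT ln(V₂/V₁) = 4.49×8.314×509×ln(0.132) = -38400 J.
Work done on the gas = −W_by = 38400 J.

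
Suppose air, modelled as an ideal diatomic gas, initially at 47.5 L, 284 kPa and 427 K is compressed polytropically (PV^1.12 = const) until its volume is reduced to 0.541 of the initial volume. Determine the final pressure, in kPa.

565 kPa

Polytropic n=1.12: T₂ = T₁(V₁/V₂)^(n−1) = 427×(1.85)^0.12 = 460 K; P₂ = P₁(V₁/V₂)^n = 565 kPa.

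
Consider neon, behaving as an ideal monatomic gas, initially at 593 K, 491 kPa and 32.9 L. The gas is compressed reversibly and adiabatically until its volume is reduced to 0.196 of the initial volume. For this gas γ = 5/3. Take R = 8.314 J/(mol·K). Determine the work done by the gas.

n = P₁V₁/(RT₁) = 491×32.9/(8.314×593) = 3.28 mol.
Adiabatic: TV^(γ−1) = const ⇒ T₂ = 593×(5.10)^0.667 = 1760 K; PV^γ = const ⇒ P₂ = 7420 kPa.
ΔU = nCvΔT = 3.28×12.5×(1760−593) = 47600 J.
Q = 0 for an adiabatic process, so W = −ΔU = -47600 J.

-47600 J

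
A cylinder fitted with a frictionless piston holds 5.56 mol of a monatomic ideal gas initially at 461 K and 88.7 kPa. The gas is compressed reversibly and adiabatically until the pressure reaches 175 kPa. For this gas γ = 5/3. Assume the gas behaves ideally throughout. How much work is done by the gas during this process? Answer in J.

-9980 J

V₁ = nRT₁/P₁ = 5.56×8.314×461/88.7 = 240 L.
Adiabatic: T₂/T₁ = (P₂/P₁)^((γ−1)/γ) ⇒ T₂ = 461×(1.97)^0.400 = 605 K; V₂ = 160 L.
ΔU = nCvΔT = 5.56×12.5×(605−461) = 9980 J.
Q = 0 for an adiabatic process, so W = −ΔU = -9980 J.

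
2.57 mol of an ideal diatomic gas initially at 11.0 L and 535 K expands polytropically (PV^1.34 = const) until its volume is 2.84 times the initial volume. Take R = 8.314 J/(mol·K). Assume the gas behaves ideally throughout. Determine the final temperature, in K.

P₁ = nRT₁/V₁ = 2.57×8.314×535/11.0 = 1040 kPa.
Polytropic n=1.34: T₂ = T₁(V₁/V₂)^(n−1) = 535×(0.352)^0.34 = 375 K; P₂ = P₁(V₁/V₂)^n = 257 kPa.

375 K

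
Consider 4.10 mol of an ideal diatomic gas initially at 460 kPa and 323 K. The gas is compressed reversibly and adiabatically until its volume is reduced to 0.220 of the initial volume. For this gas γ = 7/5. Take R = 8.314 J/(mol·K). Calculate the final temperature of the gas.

592 K

V₁ = nRT₁/P₁ = 4.10×8.314×323/460 = 23.9 L.
Adiabatic: TV^(γ−1) = const ⇒ T₂ = 323×(4.55)^0.400 = 592 K; PV^γ = const ⇒ P₂ = 3830 kPa.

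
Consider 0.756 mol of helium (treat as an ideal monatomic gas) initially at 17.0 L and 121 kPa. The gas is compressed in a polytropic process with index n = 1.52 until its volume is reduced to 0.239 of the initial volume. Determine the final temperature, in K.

689 K

T₁ = P₁V₁/(nR) = 121×17.0/(0.756×8.314) = 327 K.
Polytropic n=1.52: T₂ = T₁(V₁/V₂)^(n−1) = 327×(4.18)^0.52 = 689 K; P₂ = P₁(V₁/V₂)^n = 1070 kPa.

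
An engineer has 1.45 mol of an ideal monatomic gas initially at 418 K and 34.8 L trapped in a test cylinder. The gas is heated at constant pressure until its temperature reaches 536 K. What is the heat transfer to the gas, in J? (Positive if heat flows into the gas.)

3560 J

P₁ = nRT₁/V₁ = 1.45×8.314×418/34.8 = 145 kPa.
Isobaric: P stays 145 kPa; V/T = const ⇒ T₂ = 536 K, V₂ = 44.6 L.
W = PΔV = 145×(44.6−34.8) kPa·L = 1420 J.
ΔU = nCvΔT = 1.45×12.5×(536−418) = 2130 J.
Q = ΔU + W = nCpΔT = 3560 J.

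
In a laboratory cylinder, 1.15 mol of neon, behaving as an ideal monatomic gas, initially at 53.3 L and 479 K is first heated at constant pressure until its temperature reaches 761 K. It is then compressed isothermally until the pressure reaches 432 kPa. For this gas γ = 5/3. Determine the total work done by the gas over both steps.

P₁ = nRT₁/V₁ = 1.15×8.314×479/53.3 = 85.9 kPa.
Step 1 — Isobaric: P stays 85.9 kPa; V/T = const ⇒ T₂ = 761 K, V₂ = 84.7 L.
W = PΔV = 85.9×(84.7−53.3) kPa·L = 2700 J.
ΔU = nCvΔT = 1.15×12.5×(761−479) = 4040 J.
Q = ΔU + W = nCpΔT = 6740 J.
State after step 1: P = 85.9 kPa, V = 84.7 L, T = 761 K.
Step 2 — Isothermal: T stays 761 K; PV = const ⇒ V₂ = 16.8 L, P₂ = 432 kPa.
ΔU = 0 (ideal gas, T constant).
W = nRT ln(V₂/V₁) = 1.15×8.314×761×ln(0.199) = -11800 J.
Q = ΔU + W = -11800 J.
Net over both steps: W = -9050 J, Q = -5010 J, ΔU = 4040 J.

-9050 J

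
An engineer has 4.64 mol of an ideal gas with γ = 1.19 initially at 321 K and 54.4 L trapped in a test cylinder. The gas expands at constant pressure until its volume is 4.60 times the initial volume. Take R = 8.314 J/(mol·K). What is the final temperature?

1480 K

P₁ = nRT₁/V₁ = 4.64×8.314×321/54.4 = 228 kPa.
Isobaric: P stays 228 kPa; V/T = const ⇒ T₂ = 1480 K, V₂ = 250 L.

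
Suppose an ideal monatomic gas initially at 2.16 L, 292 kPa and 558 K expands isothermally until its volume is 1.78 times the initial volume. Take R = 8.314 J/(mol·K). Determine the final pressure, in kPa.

164 kPa

Isothermal: T stays 558 K; PV = const ⇒ V₂ = 3.84 L, P₂ = 164 kPa.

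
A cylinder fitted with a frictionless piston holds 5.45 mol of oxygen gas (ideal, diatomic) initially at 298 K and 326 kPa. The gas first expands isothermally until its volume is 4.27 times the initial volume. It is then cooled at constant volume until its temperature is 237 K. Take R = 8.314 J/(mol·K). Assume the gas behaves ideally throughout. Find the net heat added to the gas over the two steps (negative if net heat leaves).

12700 J

V₁ = nRT₁/P₁ = 5.45×8.314×298/326 = 41.4 L.
Step 1 — Isothermal: T stays 298 K; PV = const ⇒ V₂ = 177 L, P₂ = 76.3 kPa.
ΔU = 0 (ideal gas, T constant).
W = nRT ln(V₂/V₁) = 5.45×8.314×298×ln(4.27) = 19600 J.
Q = ΔU + W = 19600 J.
State after step 1: P = 76.3 kPa, V = 177 L, T = 298 K.
Step 2 — Isochoric: V stays 177 L; P/T = const ⇒ T₂ = 237 K, P₂ = 60.7 kPa.
W = 0 (no volume change).
ΔU = nCvΔT = 5.45×20.8×(237−298) = -6910 J.
Q = ΔU = -6910 J.
Net over both steps: W = 19600 J, Q = 12700 J, ΔU = -6910 J.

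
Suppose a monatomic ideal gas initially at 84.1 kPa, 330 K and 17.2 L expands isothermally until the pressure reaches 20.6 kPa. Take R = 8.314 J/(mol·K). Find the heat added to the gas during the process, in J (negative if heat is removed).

n = P₁V₁/(RT₁) = 84.1×17.2/(8.314×330) = 0.527 mol.
Isothermal: T stays 330 K; PV = const ⇒ V₂ = 70.2 L, P₂ = 20.6 kPa.
ΔU = 0 (ideal gas, T constant).
W = nRT ln(V₂/V₁) = 0.527×8.314×330×ln(4.08) = 2030 J.
Q = ΔU + W = 2030 J.

2030 J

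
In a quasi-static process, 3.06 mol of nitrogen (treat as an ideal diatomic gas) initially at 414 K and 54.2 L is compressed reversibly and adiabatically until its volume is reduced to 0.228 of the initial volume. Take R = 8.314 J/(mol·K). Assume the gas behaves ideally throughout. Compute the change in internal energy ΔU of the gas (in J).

P₁ = nRT₁/V₁ = 3.06×8.314×414/54.2 = 194 kPa.
Adiabatic: TV^(γ−1) = const ⇒ T₂ = 414×(4.39)^0.400 = 748 K; PV^γ = const ⇒ P₂ = 1540 kPa.
For an ideal gas ΔU = nCvΔT with Cv = (5/2)R = 20.8 J/(mol·K).
ΔU = 3.06×20.8×(748−414) = 21200 J.

21200 J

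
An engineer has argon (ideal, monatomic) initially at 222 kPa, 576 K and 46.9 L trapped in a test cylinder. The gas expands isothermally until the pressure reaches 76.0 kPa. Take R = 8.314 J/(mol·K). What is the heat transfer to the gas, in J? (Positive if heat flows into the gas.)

11200 J

n = P₁V₁/(RT₁) = 222×46.9/(8.314×576) = 2.17 mol.
Isothermal: T stays 576 K; PV = const ⇒ V₂ = 137 L, P₂ = 76.0 kPa.
ΔU = 0 (ideal gas, T constant).
W = nRT ln(V₂/V₁) = 2.17×8.314×576×ln(2.92) = 11200 J.
Q = ΔU + W = 11200 J.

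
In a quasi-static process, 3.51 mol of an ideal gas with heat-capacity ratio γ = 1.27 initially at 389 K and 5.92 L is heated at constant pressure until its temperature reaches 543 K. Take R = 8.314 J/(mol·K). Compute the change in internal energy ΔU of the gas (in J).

16600 J

P₁ = nRT₁/V₁ = 3.51×8.314×389/5.92 = 1920 kPa.
Isobaric: P stays 1920 kPa; V/T = const ⇒ T₂ = 543 K, V₂ = 8.26 L.
For an ideal gas ΔU = nCvΔT with Cv = R/(γ−1) = 30.8 J/(mol·K).
ΔU = 3.51×30.8×(543−389) = 16600 J.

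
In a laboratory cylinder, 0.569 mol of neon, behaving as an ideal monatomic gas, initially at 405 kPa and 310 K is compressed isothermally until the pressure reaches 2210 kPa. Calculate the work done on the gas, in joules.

V₁ = nRT₁/P₁ = 0.569×8.314×310/405 = 3.62 L.
Isothermal: T stays 310 K; PV = const ⇒ V₂ = 0.664 L, P₂ = 2210 kPa.
W = nRT ln(V₂/V₁) = 0.569×8.314×310×ln(0.183) = -2490 J.
Work done on the gas = −W_by = 2490 J.

2490 J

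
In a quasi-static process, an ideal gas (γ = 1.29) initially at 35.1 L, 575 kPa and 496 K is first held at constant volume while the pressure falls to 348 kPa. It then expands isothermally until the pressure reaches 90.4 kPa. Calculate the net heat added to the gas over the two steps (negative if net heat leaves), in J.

-11000 J

n = P₁V₁/(RT₁) = 575×35.1/(8.314×496) = 4.89 mol.
Step 1 — Isochoric: V stays 35.1 L; P/T = const ⇒ T₂ = 300 K, P₂ = 348 kPa.
W = 0 (no volume change).
ΔU = nCvΔT = 4.89×28.7×(300−496) = -27500 J.
Q = ΔU = -27500 J.
State after step 1: P = 348 kPa, V = 35.1 L, T = 300 K.
Step 2 — Isothermal: T stays 300 K; PV = const ⇒ V₂ = 135 L, P₂ = 90.4 kPa.
ΔU = 0 (ideal gas, T constant).
W = nRT ln(V₂/V₁) = 4.89×8.314×300×ln(3.85) = 16500 J.
Q = ΔU + W = 16500 J.
Net over both steps: W = 16500 J, Q = -11000 J, ΔU = -27500 J.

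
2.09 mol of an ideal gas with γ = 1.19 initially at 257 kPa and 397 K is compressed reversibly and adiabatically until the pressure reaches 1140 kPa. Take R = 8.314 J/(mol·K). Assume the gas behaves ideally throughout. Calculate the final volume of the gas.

7.68 L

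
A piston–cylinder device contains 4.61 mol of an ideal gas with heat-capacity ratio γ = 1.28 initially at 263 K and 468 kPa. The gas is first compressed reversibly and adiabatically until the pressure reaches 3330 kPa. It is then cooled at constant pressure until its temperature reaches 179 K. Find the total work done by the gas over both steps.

V₁ = nRT₁/P₁ = 4.61×8.314×263/468 = 21.5 L.
Step 1 — Adiabatic: T₂/T₁ = (P₂/P₁)^((γ−1)/γ) ⇒ T₂ = 263×(7.12)^0.219 = 404 K; V₂ = 4.65 L.
ΔU = nCvΔT = 4.61×29.7×(404−263) = 19300 J.
Q = 0 for an adiabatic process, so W = −ΔU = -19300 J.
State after step 1: P = 3330 kPa, V = 4.65 L, T = 404 K.
Step 2 — Isobaric: P stays 3330 kPa; V/T = const ⇒ T₂ = 179 K, V₂ = 2.06 L.
W = PΔV = 3330×(2.06−4.65) kPa·L = -8620 J.
ΔU = nCvΔT = 4.61×29.7×(179−404) = -30800 J.
Q = ΔU + W = nCpΔT = -39400 J.
Net over both steps: W = -27900 J, Q = -39400 J, ΔU = -11500 J.

-27900 J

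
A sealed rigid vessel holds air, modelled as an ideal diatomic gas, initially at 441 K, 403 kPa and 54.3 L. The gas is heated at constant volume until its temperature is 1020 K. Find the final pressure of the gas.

Isochoric: V stays 54.3 L; P/T = const ⇒ T₂ = 1020 K, P₂ = 932 kPa.

932 kPa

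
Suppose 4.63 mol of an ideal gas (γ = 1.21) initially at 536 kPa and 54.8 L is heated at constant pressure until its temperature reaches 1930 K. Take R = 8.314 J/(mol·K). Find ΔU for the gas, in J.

214000 J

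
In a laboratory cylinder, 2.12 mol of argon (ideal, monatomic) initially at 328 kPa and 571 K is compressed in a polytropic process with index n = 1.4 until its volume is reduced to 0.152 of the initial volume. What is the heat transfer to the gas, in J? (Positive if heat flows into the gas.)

-11300 J

V₁ = nRT₁/P₁ = 2.12×8.314×571/328 = 30.7 L.
Polytropic n=1.4: T₂ = T₁(V₁/V₂)^(n−1) = 571×(6.58)^0.40 = 1210 K; P₂ = P₁(V₁/V₂)^n = 4580 kPa.
W = (P₁V₁−P₂V₂)/(n−1) = (328×30.7−4580×4.66)/0.40 = -28300 J.
ΔU = nCvΔT = 2.12×12.5×(1210−571) = 17000 J.
Q = ΔU + W = -11300 J.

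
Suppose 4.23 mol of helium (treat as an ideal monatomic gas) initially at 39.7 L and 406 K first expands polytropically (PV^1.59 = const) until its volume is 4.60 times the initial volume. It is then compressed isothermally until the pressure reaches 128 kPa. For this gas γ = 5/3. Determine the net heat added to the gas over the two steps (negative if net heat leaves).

P₁ = nRT₁/V₁ = 4.23×8.314×406/39.7 = 360 kPa.
Step 1 — Polytropic n=1.59: T₂ = T₁(V₁/V₂)^(n−1) = 406×(0.217)^0.59 = 165 K; P₂ = P₁(V₁/V₂)^n = 31.8 kPa.
W = (P₁V₁−P₂V₂)/(n−1) = (360×39.7−31.8×183)/0.59 = 14400 J.
ΔU = nCvΔT = 4.23×12.5×(165−406) = -12700 J.
Q = ΔU + W = 1650 J.
State after step 1: P = 31.8 kPa, V = 183 L, T = 165 K.
Step 2 — Isothermal: T stays 165 K; PV = const ⇒ V₂ = 45.3 L, P₂ = 128 kPa.
ΔU = 0 (ideal gas, T constant).
W = nRT ln(V₂/V₁) = 4.23×8.314×165×ln(0.248) = -8090 J.
Q = ΔU + W = -8090 J.
Net over both steps: W = 6280 J, Q = -6430 J, ΔU = -12700 J.

-6430 J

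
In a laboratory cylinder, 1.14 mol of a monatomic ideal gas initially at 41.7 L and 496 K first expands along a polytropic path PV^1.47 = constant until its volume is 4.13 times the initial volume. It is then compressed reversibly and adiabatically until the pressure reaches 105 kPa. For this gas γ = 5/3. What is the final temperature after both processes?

570 K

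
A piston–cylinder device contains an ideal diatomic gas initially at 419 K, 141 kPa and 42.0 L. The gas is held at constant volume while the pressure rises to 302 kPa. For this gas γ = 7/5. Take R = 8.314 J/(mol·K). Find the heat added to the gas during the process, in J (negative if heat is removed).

16900 J

n = P₁V₁/(RT₁) = 141×42.0/(8.314×419) = 1.70 mol.
Isochoric: V stays 42.0 L; P/T = const ⇒ T₂ = 897 K, P₂ = 302 kPa.
W = 0 (no volume change).
ΔU = nCvΔT = 1.70×20.8×(897−419) = 16900 J.
Q = ΔU = 16900 J.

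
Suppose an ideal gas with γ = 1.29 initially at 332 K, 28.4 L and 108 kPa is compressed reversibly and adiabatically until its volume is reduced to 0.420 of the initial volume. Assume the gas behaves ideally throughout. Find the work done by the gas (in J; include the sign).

n = P₁V₁/(RT₁) = 108×28.4/(8.314×332) = 1.11 mol.
Adiabatic: TV^(γ−1) = const ⇒ T₂ = 332×(2.38)^0.290 = 427 K; PV^γ = const ⇒ P₂ = 331 kPa.
ΔU = nCvΔT = 1.11×28.7×(427−332) = 3030 J.
Q = 0 for an adiabatic process, so W = −ΔU = -3030 J.

-3030 J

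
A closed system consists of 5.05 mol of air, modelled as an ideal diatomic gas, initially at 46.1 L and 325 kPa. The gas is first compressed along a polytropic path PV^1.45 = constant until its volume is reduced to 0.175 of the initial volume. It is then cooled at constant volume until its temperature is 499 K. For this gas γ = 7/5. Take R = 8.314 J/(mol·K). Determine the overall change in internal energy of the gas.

T₁ = P₁V₁/(nR) = 325×46.1/(5.05×8.314) = 357 K.
Step 1 — Polytropic n=1.45: T₂ = T₁(V₁/V₂)^(n−1) = 357×(5.71)^0.45 = 782 K; P₂ = P₁(V₁/V₂)^n = 4070 kPa.
W = (P₁V₁−P₂V₂)/(n−1) = (325×46.1−4070×8.07)/0.45 = -39700 J.
ΔU = nCvΔT = 5.05×20.8×(782−357) = 44600 J.
Q = ΔU + W = 4960 J.
State after step 1: P = 4070 kPa, V = 8.07 L, T = 782 K.
Step 2 — Isochoric: V stays 8.07 L; P/T = const ⇒ T₂ = 499 K, P₂ = 2600 kPa.
W = 0 (no volume change).
ΔU = nCvΔT = 5.05×20.8×(499−782) = -29700 J.
Q = ΔU = -29700 J.
Net over both steps: W = -39700 J, Q = -24700 J, ΔU = 14900 J.

14900 J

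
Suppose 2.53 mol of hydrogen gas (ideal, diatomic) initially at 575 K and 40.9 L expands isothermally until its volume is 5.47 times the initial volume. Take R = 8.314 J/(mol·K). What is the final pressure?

P₁ = nRT₁/V₁ = 2.53×8.314×575/40.9 = 296 kPa.
Isothermal: T stays 575 K; PV = const ⇒ V₂ = 224 L, P₂ = 54.1 kPa.

54.1 kPa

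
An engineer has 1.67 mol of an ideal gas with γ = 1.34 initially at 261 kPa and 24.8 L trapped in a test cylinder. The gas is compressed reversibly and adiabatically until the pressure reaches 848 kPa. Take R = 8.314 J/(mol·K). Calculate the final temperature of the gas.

629 K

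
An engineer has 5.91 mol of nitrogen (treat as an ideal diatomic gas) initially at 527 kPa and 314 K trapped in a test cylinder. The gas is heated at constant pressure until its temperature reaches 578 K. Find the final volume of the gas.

53.9 L

V₁ = nRT₁/P₁ = 5.91×8.314×314/527 = 29.3 L.
Isobaric: P stays 527 kPa; V/T = const ⇒ T₂ = 578 K, V₂ = 53.9 L.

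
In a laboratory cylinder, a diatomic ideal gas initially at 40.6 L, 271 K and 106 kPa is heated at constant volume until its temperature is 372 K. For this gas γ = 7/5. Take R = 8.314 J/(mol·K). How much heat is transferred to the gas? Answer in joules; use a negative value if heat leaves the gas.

n = P₁V₁/(RT₁) = 106×40.6/(8.314×271) = 1.91 mol.
Isochoric: V stays 40.6 L; P/T = const ⇒ T₂ = 372 K, P₂ = 146 kPa.
W = 0 (no volume change).
ΔU = nCvΔT = 1.91×20.8×(372−271) = 4010 J.
Q = ΔU = 4010 J.

4010 J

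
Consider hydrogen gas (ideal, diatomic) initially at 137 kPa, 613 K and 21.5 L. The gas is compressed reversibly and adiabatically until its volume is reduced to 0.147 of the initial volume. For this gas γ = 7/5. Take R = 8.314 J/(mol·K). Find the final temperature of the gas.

1320 K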